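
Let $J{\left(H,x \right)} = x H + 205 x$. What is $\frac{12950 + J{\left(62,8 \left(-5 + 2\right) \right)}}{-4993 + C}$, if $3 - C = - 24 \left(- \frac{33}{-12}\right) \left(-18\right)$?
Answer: $- \frac{3271}{3089} \approx -1.0589$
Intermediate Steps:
$J{\left(H,x \right)} = 205 x + H x$ ($J{\left(H,x \right)} = H x + 205 x = 205 x + H x$)
$C = -1185$ ($C = 3 - - 24 \left(- \frac{33}{-12}\right) \left(-18\right) = 3 - - 24 \left(\left(-33\right) \left(- \frac{1}{12}\right)\right) \left(-18\right) = 3 - \left(-24\right) \frac{11}{4} \left(-18\right) = 3 - \left(-66\right) \left(-18\right) = 3 - 1188 = -1185$)
$\frac{12950 + J{\left(62,8 \left(-5 + 2\right) \right)}}{-4993 + C} = \frac{12950 + 8 \left(-5 + 2\right) \left(205 + 62\right)}{-4993 - 1185} = \frac{12950 + 8 \left(-3\right) 267}{-6178} = \left(12950 - 6408\right) \left(- \frac{1}{6178}\right) = 6542 \left(- \frac{1}{6178}\right) = - \frac{3271}{3089}$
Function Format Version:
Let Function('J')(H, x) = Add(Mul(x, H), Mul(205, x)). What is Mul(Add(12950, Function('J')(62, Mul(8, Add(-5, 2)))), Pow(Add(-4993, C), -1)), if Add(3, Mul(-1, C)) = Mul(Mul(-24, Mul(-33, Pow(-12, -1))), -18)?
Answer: Rational(-3271, 3089) ≈ -1.0589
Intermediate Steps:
Function('J')(H, x) = Add(Mul(205, x), Mul(H, x)) (Function('J')(H, x) = Add(Mul(H, x), Mul(205, x)) = Add(Mul(205, x), Mul(H, x)))
C = -1185 (C = Add(3, Mul(-1, Mul(Mul(-24, Mul(-33, Pow(-12, -1))), -18))) = Add(3, Mul(-1, Mul(Mul(-24, Mul(-33, Rational(-1, 12))), -18))) = Add(3, Mul(-1, Mul(Mul(-24, Rational(11, 4)), -18))) = Add(3, Mul(-1, Mul(-66, -18))) = Add(3, Mul(-1, 1188)) = Add(3, -1188) = -1185)
Mul(Add(12950, Function('J')(62, Mul(8, Add(-5, 2)))), Pow(Add(-4993, C), -1)) = Mul(Add(12950, Mul(Mul(8, Add(-5, 2)), Add(205, 62))), Pow(Add(-4993, -1185), -1)) = Mul(Add(12950, Mul(Mul(8, -3), 267)), Pow(-6178, -1)) = Mul(Add(12950, Mul(-24, 267)), Rational(-1, 6178)) = Mul(Add(12950, -6408), Rational(-1, 6178)) = Mul(6542, Rational(-1, 6178)) = Rational(-3271, 3089)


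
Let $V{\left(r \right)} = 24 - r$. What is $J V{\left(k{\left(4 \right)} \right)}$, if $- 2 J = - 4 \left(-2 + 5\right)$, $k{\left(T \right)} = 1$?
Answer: $138$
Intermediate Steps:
$J = 6$ ($J = - \frac{\left(-4\right) \left(-2 + 5\right)}{2} = - \frac{\left(-4\right) 3}{2} = \left(- \frac{1}{2}\right) \left(-12\right) = 6$)
$J V{\left(k{\left(4 \right)} \right)} = 6 \left(24 - 1\right) = 6 \cdot 23 = 138$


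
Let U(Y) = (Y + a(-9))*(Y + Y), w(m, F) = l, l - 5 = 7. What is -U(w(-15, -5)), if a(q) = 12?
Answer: -576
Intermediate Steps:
l = 12 (l = 5 + 7 = 12)
w(m, F) = 12
U(Y) = 2*Y*(12 + Y) (U(Y) = (Y + 12)*(Y + Y) = (12 + Y)*(2*Y) = 2*Y*(12 + Y))
-U(w(-15, -5)) = -2*12*(12 + 12) = -2*12*24 = -1*576 = -576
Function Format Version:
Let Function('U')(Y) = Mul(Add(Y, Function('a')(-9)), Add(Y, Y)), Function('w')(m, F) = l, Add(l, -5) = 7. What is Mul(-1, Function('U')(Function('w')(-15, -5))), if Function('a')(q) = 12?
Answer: -576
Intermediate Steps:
l = 12 (l = Add(5, 7) = 12)
Function('w')(m, F) = 12
Function('U')(Y) = Mul(2, Y, Add(12, Y)) (Function('U')(Y) = Mul(Add(Y, 12), Add(Y, Y)) = Mul(Add(12, Y), Mul(2, Y)) = Mul(2, Y, Add(12, Y)))
Mul(-1, Function('U')(Function('w')(-15, -5))) = Mul(-1, Mul(2, 12, Add(12, 12))) = Mul(-1, Mul(2, 12, 24)) = Mul(-1, 576) = -576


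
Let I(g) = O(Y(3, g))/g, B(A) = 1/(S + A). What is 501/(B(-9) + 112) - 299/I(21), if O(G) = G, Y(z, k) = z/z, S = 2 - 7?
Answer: -9832179/1567 ≈ -6274.5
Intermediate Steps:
S = -5
Y(z, k) = 1
B(A) = 1/(-5 + A)
I(g) = 1/g
501/(B(-9) + 112) - 299/I(21) = 501/(1/(-5 - 9) + 112) - 299/(1/21) = 501/(1/(-14) + 112) - 299/1/21 = 501/(-1/14 + 112) - 299*21 = 501/(1567/14) - 6279 = 501*(14/1567) - 6279 = 7014/1567 - 6279 = -9832179/1567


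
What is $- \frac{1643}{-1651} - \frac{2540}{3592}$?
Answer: $\frac{427029}{1482598} \approx 0.28803$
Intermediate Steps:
$- \frac{1643}{-1651} - \frac{2540}{3592} = \left(-1643\right) \left(- \frac{1}{1651}\right) - \frac{635}{898} = \frac{1643}{1651} - \frac{635}{898} = \frac{427029}{1482598}$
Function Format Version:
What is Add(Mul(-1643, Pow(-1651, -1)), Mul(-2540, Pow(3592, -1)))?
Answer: Rational(427029, 1482598) ≈ 0.28803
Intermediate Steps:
Add(Mul(-1643, Pow(-1651, -1)), Mul(-2540, Pow(3592, -1))) = Add(Mul(-1643, Rational(-1, 1651)), Mul(-2540, Rational(1, 3592))) = Add(Rational(1643, 1651), Rational(-635, 898)) = Rational(427029, 1482598)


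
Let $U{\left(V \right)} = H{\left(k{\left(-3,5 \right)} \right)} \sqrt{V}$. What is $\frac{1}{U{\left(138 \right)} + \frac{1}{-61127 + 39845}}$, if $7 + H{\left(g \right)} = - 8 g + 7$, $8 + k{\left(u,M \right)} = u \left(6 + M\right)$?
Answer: $\frac{21282}{6724370768030207} + \frac{148558915872 \sqrt{138}}{6724370768030207} \approx 0.00025953$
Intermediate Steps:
$k{\left(u,M \right)} = -8 + u \left(6 + M\right)$
$H{\left(g \right)} = - 8 g$ ($H{\left(g \right)} = -7 - \left(-7 + 8 g\right) = - 8 g$)
$U{\left(V \right)} = 328 \sqrt{V}$ ($U{\left(V \right)} = - 8 \left(-8 + 6 \left(-3\right) + 5 \left(-3\right)\right) \sqrt{V} = - 8 \left(-8 - 18 - 15\right) \sqrt{V} = \left(-8\right) \left(-41\right) \sqrt{V} = 328 \sqrt{V}$)
$\frac{1}{U{\left(138 \right)} + \frac{1}{-61127 + 39845}} = \frac{1}{328 \sqrt{138} + \frac{1}{-61127 + 39845}} = \frac{1}{328 \sqrt{138} + \frac{1}{-21282}} = \frac{1}{328 \sqrt{138} - \frac{1}{21282}} = \frac{1}{- \frac{1}{21282} + 328 \sqrt{138}}$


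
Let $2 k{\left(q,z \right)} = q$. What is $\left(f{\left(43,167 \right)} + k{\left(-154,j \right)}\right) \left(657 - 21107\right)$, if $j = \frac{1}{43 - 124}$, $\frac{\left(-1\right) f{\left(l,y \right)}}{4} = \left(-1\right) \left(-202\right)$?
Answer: $18098250$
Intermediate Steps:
$f{\left(l,y \right)} = -808$ ($f{\left(l,y \right)} = - 4 \left(\left(-1\right) \left(-202\right)\right) = \left(-4\right) 202 = -808$)
$j = - \frac{1}{81}$ ($j = \frac{1}{-81} = - \frac{1}{81} \approx -0.012346$)
$k{\left(q,z \right)} = \frac{q}{2}$
$\left(f{\left(43,167 \right)} + k{\left(-154,j \right)}\right) \left(657 - 21107\right) = \left(-808 + \frac{1}{2} \left(-154\right)\right) \left(657 - 21107\right) = \left(-808 - 77\right) \left(-20450\right) = \left(-885\right) \left(-20450\right) = 18098250$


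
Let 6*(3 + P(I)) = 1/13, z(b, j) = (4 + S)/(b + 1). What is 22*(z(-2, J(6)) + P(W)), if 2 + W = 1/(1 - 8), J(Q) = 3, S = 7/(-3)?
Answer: -1331/13 ≈ -102.38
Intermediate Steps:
S = -7/3 (S = 7*(-⅓) = -7/3 ≈ -2.3333)
z(b, j) = 5/(3*(1 + b)) (z(b, j) = (4 - 7/3)/(b + 1) = 5/(3*(1 + b)))
W = -15/7 (W = -2 + 1/(1 - 8) = -2 + 1/(-7) = -2 - ⅐ = -15/7 ≈ -2.1429)
P(I) = -233/78 (P(I) = -3 + (⅙)/13 = -3 + (⅙)*(1/13) = -3 + 1/78 = -233/78)
22*(z(-2, J(6)) + P(W)) = 22*(5/(3*(1 - 2)) - 233/78) = 22*((5/3)/(-1) - 233/78) = 22*((5/3)*(-1) - 233/78) = 22*(-5/3 - 233/78) = 22*(-121/26) = -1331/13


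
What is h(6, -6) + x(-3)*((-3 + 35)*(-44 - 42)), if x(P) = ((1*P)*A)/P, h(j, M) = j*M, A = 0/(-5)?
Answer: -36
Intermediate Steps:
A = 0 (A = 0*(-⅕) = 0)
h(j, M) = M*j
x(P) = 0 (x(P) = ((1*P)*0)/P = (P*0)/P = 0/P = 0)
h(6, -6) + x(-3)*((-3 + 35)*(-44 - 42)) = -6*6 + 0*((-3 + 35)*(-44 - 42)) = -36 + 0*(32*(-86)) = -36 + 0*(-2752) = -36 + 0 = -36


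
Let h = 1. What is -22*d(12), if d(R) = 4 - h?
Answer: -66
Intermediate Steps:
d(R) = 3 (d(R) = 4 - 1*1 = 4 - 1 = 3)
-22*d(12) = -22*3 = -66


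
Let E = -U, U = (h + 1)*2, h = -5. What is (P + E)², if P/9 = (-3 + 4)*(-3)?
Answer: 361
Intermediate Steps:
P = -27 (P = 9*((-3 + 4)*(-3)) = 9*(1*(-3)) = 9*(-3) = -27)
U = -8 (U = (-5 + 1)*2 = -4*2 = -8)
E = 8 (E = -1*(-8) = 8)
(P + E)² = (-27 + 8)² = (-19)² = 361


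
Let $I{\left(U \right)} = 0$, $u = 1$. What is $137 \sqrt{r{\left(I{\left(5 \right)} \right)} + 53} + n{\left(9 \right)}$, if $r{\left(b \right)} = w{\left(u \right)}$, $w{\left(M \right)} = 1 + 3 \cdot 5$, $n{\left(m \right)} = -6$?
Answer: $-6 + 137 \sqrt{69} \approx 1132.0$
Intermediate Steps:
$w{\left(M \right)} = 16$ ($w{\left(M \right)} = 1 + 15 = 16$)
$r{\left(b \right)} = 16$
$137 \sqrt{r{\left(I{\left(5 \right)} \right)} + 53} + n{\left(9 \right)} = 137 \sqrt{16 + 53} - 6 = 137 \sqrt{69} - 6 = -6 + 137 \sqrt{69}$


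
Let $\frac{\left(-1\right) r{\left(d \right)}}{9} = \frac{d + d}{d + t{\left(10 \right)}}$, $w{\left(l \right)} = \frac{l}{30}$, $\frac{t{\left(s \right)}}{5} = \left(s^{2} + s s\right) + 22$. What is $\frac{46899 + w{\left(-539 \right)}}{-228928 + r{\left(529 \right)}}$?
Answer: $- \frac{2305140409}{11256675420} \approx -0.20478$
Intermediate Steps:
$t{\left(s \right)} = 110 + 10 s^{2}$ ($t{\left(s \right)} = 5 \left(\left(s^{2} + s s\right) + 22\right) = 5 \left(\left(s^{2} + s^{2}\right) + 22\right) = 5 \left(2 s^{2} + 22\right) = 5 \left(22 + 2 s^{2}\right) = 110 + 10 s^{2}$)
$w{\left(l \right)} = \frac{l}{30}$ ($w{\left(l \right)} = l \frac{1}{30} = \frac{l}{30}$)
$r{\left(d \right)} = - \frac{18 d}{1110 + d}$ ($r{\left(d \right)} = - 9 \frac{d + d}{d + \left(110 + 10 \cdot 10^{2}\right)} = - 9 \frac{2 d}{d + \left(110 + 10 \cdot 100\right)} = - 9 \frac{2 d}{d + \left(110 + 1000\right)} = - 9 \frac{2 d}{d + 1110} = - 9 \frac{2 d}{1110 + d} = - \frac{18 d}{1110 + d}$)
$\frac{46899 + w{\left(-539 \right)}}{-228928 + r{\left(529 \right)}} = \frac{46899 + \frac{1}{30} \left(-539\right)}{-228928 - \frac{9522}{1110 + 529}} = \frac{46899 - \frac{539}{30}}{-228928 - \frac{9522}{1639}} = \frac{1406431}{30 \left(-228928 - 9522 \cdot \frac{1}{1639}\right)} = \frac{1406431}{30 \left(-228928 - \frac{9522}{1639}\right)} = \frac{1406431}{30 \left(- \frac{375222514}{1639}\right)} = \frac{1406431}{30} \left(- \frac{1639}{375222514}\right) = - \frac{2305140409}{11256675420}$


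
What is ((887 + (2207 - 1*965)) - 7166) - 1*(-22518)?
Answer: 17481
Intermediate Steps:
((887 + (2207 - 1*965)) - 7166) - 1*(-22518) = ((887 + (2207 - 965)) - 7166) + 22518 = ((887 + 1242) - 7166) + 22518 = (2129 - 7166) + 22518 = -5037 + 22518 = 17481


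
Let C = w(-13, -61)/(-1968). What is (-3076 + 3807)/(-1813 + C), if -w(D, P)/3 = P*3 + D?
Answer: -7052/17493 ≈ -0.40313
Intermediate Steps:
w(D, P) = -9*P - 3*D (w(D, P) = -3*(P*3 + D) = -3*(3*P + D) = -3*(D + 3*P) = -9*P - 3*D)
C = -49/164 (C = (-9*(-61) - 3*(-13))/(-1968) = (549 + 39)*(-1/1968) = 588*(-1/1968) = -49/164 ≈ -0.29878)
(-3076 + 3807)/(-1813 + C) = (-3076 + 3807)/(-1813 - 49/164) = 731/(-297381/164) = 731*(-164/297381) = -7052/17493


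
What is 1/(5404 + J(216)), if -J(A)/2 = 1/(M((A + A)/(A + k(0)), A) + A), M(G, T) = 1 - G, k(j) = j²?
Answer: 215/1161858 ≈ 0.00018505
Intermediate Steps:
J(A) = -2/(-1 + A) (J(A) = -2/((1 - (A + A)/(A + 0²)) + A) = -2/((1 - 2*A/(A + 0)) + A) = -2/((1 - 2*A/A) + A) = -2/((1 - 1*2) + A) = -2/((1 - 2) + A) = -2/(-1 + A))
1/(5404 + J(216)) = 1/(5404 - 2/(-1 + 216)) = 1/(5404 - 2/215) = 1/(1161858/215) = 215/1161858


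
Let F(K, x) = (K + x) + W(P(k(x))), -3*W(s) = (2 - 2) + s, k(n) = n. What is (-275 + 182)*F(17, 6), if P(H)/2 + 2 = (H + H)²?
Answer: 6665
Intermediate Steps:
P(H) = -4 + 8*H² (P(H) = -4 + 2*(H + H)² = -4 + 2*(2*H)² = -4 + 2*(4*H²) = -4 + 8*H²)
W(s) = -s/3 (W(s) = -((2 - 2) + s)/3 = -(0 + s)/3 = -s/3)
F(K, x) = 4/3 + K + x - 8*x²/3 (F(K, x) = (K + x) - (-4 + 8*x²)/3 = (K + x) + (4/3 - 8*x²/3) = 4/3 + K + x - 8*x²/3)
(-275 + 182)*F(17, 6) = (-275 + 182)*(4/3 + 17 + 6 - 8/3*6²) = -93*(4/3 + 17 + 6 - 8/3*36) = -93*(4/3 + 17 + 6 - 96) = -93*(-215/3) = 6665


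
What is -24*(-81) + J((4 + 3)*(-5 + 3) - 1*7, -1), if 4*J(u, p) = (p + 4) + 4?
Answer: 7783/4 ≈ 1945.8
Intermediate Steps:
J(u, p) = 2 + p/4 (J(u, p) = ((p + 4) + 4)/4 = ((4 + p) + 4)/4 = (8 + p)/4 = 2 + p/4)
-24*(-81) + J((4 + 3)*(-5 + 3) - 1*7, -1) = -24*(-81) + (2 + (1/4)*(-1)) = 1944 + (2 - 1/4) = 1944 + 7/4 = 7783/4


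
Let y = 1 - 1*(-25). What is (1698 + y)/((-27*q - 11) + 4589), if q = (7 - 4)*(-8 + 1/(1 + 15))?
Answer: 27584/83535 ≈ 0.33021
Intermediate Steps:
y = 26 (y = 1 + 25 = 26)
q = -381/16 (q = 3*(-8 + 1/16) = 3*(-127/16) = -381/16 ≈ -23.813)
(1698 + y)/((-27*q - 11) + 4589) = (1698 + 26)/((-27*(-381/16) - 11) + 4589) = 1724/((10287/16 - 11) + 4589) = 1724/(10111/16 + 4589) = 1724/(83535/16) = 1724*(16/83535) = 27584/83535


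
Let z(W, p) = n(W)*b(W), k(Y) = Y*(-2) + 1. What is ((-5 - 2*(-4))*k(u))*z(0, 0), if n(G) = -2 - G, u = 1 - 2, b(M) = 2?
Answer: -36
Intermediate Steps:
u = -1
k(Y) = 1 - 2*Y (k(Y) = -2*Y + 1 = 1 - 2*Y)
z(W, p) = -4 - 2*W (z(W, p) = (-2 - W)*2 = -4 - 2*W)
((-5 - 2*(-4))*k(u))*z(0, 0) = ((-5 - 2*(-4))*(1 - 2*(-1)))*(-4 - 2*0) = ((-5 + 8)*(1 + 2))*(-4 + 0) = (3*3)*(-4) = 9*(-4) = -36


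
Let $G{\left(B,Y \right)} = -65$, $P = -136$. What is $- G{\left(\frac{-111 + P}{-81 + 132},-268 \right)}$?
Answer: $65$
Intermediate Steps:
$- G{\left(\frac{-111 + P}{-81 + 132},-268 \right)} = \left(-1\right) \left(-65\right) = 65$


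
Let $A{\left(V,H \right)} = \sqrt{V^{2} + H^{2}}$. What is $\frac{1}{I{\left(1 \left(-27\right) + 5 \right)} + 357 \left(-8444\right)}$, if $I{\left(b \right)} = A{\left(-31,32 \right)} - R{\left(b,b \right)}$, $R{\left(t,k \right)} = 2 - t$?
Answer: $- \frac{3014532}{9087403177039} - \frac{\sqrt{1985}}{9087403177039} \approx -3.3173 \cdot 10^{-7}$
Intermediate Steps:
$A{\left(V,H \right)} = \sqrt{H^{2} + V^{2}}$
$I{\left(b \right)} = -2 + b + \sqrt{1985}$ ($I{\left(b \right)} = \sqrt{32^{2} + \left(-31\right)^{2}} - \left(2 - b\right) = \sqrt{1024 + 961} + \left(-2 + b\right) = \sqrt{1985} + \left(-2 + b\right) = -2 + b + \sqrt{1985}$)
$\frac{1}{I{\left(1 \left(-27\right) + 5 \right)} + 357 \left(-8444\right)} = \frac{1}{\left(-2 + \left(1 \left(-27\right) + 5\right) + \sqrt{1985}\right) + 357 \left(-8444\right)} = \frac{1}{\left(-2 + \left(-27 + 5\right) + \sqrt{1985}\right) - 3014508} = \frac{1}{\left(-2 - 22 + \sqrt{1985}\right) - 3014508} = \frac{1}{\left(-24 + \sqrt{1985}\right) - 3014508} = \frac{1}{-3014532 + \sqrt{1985}}$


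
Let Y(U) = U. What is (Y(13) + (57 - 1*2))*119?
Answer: 8092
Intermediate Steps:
(Y(13) + (57 - 1*2))*119 = (13 + (57 - 1*2))*119 = (13 + (57 - 2))*119 = (13 + 55)*119 = 68*119 = 8092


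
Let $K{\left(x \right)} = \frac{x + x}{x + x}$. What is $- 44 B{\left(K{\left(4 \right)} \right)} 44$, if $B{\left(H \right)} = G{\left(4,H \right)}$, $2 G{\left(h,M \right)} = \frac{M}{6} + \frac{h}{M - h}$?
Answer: $\frac{3388}{3} \approx 1129.3$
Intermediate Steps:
$G{\left(h,M \right)} = \frac{M}{12} + \frac{h}{2 \left(M - h\right)}$ ($G{\left(h,M \right)} = \frac{\frac{M}{6} + \frac{h}{M - h}}{2} = \frac{M}{12} + \frac{h}{2 \left(M - h\right)}$)
$K{\left(x \right)} = 1$ ($K{\left(x \right)} = \frac{2 x}{2 x} = 2 x \frac{1}{2 x} = 1$)
$B{\left(H \right)} = \frac{24 + H^{2} - 4 H}{12 \left(-4 + H\right)}$ ($B{\left(H \right)} = \frac{H^{2} + 6 \cdot 4 - H 4}{12 \left(H - 4\right)} = \frac{H^{2} + 24 - 4 H}{12 \left(H - 4\right)} = \frac{24 + H^{2} - 4 H}{12 \left(-4 + H\right)}$)
$- 44 B{\left(K{\left(4 \right)} \right)} 44 = - 44 \frac{24 + 1^{2} - 4}{12 \left(-4 + 1\right)} 44 = - 44 \frac{24 + 1 - 4}{12 \left(-3\right)} 44 = - 44 \cdot \frac{1}{12} \left(- \frac{1}{3}\right) 21 \cdot 44 = \left(-44\right) \left(- \frac{7}{12}\right) 44 = \frac{77}{3} \cdot 44 = \frac{3388}{3}$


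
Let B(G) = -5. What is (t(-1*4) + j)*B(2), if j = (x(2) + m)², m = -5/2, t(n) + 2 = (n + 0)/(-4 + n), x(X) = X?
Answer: 25/4 ≈ 6.2500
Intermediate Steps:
t(n) = -2 + n/(-4 + n) (t(n) = -2 + (n + 0)/(-4 + n) = -2 + n/(-4 + n))
m = -5/2 (m = -5*½ = -5/2 ≈ -2.5000)
j = ¼ (j = (2 - 5/2)² = (-½)² = ¼ ≈ 0.25000)
(t(-1*4) + j)*B(2) = ((8 - (-1)*4)/(-4 - 1*4) + ¼)*(-5) = ((8 - 1*(-4))/(-4 - 4) + ¼)*(-5) = ((8 + 4)/(-8) + ¼)*(-5) = (-⅛*12 + ¼)*(-5) = (-3/2 + ¼)*(-5) = -5/4*(-5) = 25/4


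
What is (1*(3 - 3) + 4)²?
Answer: 16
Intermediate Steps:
(1*(3 - 3) + 4)² = (1*0 + 4)² = (0 + 4)² = 4² = 16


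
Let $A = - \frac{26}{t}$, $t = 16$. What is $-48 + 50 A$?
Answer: $- \frac{517}{4} \approx -129.25$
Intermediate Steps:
$A = - \frac{13}{8}$ ($A = - \frac{26}{16} = \left(-26\right) \frac{1}{16} = - \frac{13}{8} \approx -1.625$)
$-48 + 50 A = -48 + 50 \left(- \frac{13}{8}\right) = -48 - \frac{325}{4} = - \frac{517}{4}$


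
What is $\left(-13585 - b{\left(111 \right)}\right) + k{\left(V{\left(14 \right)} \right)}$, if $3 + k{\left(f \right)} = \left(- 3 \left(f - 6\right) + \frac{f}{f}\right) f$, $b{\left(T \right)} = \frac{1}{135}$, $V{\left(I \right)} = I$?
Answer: $- \frac{1877851}{135} \approx -13910.0$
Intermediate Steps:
$b{\left(T \right)} = \frac{1}{135}$
$k{\left(f \right)} = -3 + f \left(19 - 3 f\right)$ ($k{\left(f \right)} = -3 + \left(- 3 \left(f - 6\right) + \frac{f}{f}\right) f = -3 + \left(- 3 \left(-6 + f\right) + 1\right) f = -3 + \left(\left(18 - 3 f\right) + 1\right) f = -3 + \left(19 - 3 f\right) f = -3 + f \left(19 - 3 f\right)$)
$\left(-13585 - b{\left(111 \right)}\right) + k{\left(V{\left(14 \right)} \right)} = \left(-13585 - \frac{1}{135}\right) - \left(-263 + 588\right) = \left(-13585 - \frac{1}{135}\right) - 325 = - \frac{1833976}{135} - 325 = - \frac{1877851}{135}$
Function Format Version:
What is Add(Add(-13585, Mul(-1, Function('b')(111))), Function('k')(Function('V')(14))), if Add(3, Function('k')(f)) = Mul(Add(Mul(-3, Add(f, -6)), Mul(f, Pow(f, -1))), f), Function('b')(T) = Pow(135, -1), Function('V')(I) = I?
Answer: Rational(-1877851, 135) ≈ -13910.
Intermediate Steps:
Function('b')(T) = Rational(1, 135)
Function('k')(f) = Add(-3, Mul(f, Add(19, Mul(-3, f)))) (Function('k')(f) = Add(-3, Mul(Add(Mul(-3, Add(f, -6)), Mul(f, Pow(f, -1))), f)) = Add(-3, Mul(Add(Mul(-3, Add(-6, f)), 1), f)) = Add(-3, Mul(Add(Add(18, Mul(-3, f)), 1), f)) = Add(-3, Mul(Add(19, Mul(-3, f)), f)) = Add(-3, Mul(f, Add(19, Mul(-3, f)))))
Add(Add(-13585, Mul(-1, Function('b')(111))), Function('k')(Function('V')(14))) = Add(Add(-13585, Mul(-1, Rational(1, 135))), Add(-3, Mul(-3, Pow(14, 2)), Mul(19, 14))) = Add(Add(-13585, Rational(-1, 135)), Add(-3, Mul(-3, 196), 266)) = Add(Rational(-1833976, 135), Add(-3, -588, 266)) = Add(Rational(-1833976, 135), -325) = Rational(-1877851, 135)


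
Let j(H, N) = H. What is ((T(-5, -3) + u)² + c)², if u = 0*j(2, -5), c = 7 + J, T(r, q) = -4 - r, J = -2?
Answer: 36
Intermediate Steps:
c = 5 (c = 7 - 2 = 5)
u = 0 (u = 0*2 = 0)
((T(-5, -3) + u)² + c)² = (((-4 - 1*(-5)) + 0)² + 5)² = (((-4 + 5) + 0)² + 5)² = ((1 + 0)² + 5)² = (1² + 5)² = (1 + 5)² = 6² = 36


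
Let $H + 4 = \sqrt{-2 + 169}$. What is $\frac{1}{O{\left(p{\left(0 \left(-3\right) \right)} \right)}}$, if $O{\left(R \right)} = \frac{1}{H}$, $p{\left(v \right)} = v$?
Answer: $-4 + \sqrt{167} \approx 8.9229$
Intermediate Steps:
$H = -4 + \sqrt{167}$ ($H = -4 + \sqrt{-2 + 169} = -4 + \sqrt{167} \approx 8.9229$)
$O{\left(R \right)} = \frac{1}{-4 + \sqrt{167}}$
$\frac{1}{O{\left(p{\left(0 \left(-3\right) \right)} \right)}} = \frac{1}{\frac{4}{151} + \frac{\sqrt{167}}{151}}$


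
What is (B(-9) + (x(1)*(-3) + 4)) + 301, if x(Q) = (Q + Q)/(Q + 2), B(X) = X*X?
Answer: 384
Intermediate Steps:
B(X) = X²
x(Q) = 2*Q/(2 + Q) (x(Q) = (2*Q)/(2 + Q) = 2*Q/(2 + Q))
(B(-9) + (x(1)*(-3) + 4)) + 301 = ((-9)² + ((2*1/(2 + 1))*(-3) + 4)) + 301 = (81 + ((2*1/3)*(-3) + 4)) + 301 = (81 + ((2*1*(⅓))*(-3) + 4)) + 301 = (81 + ((⅔)*(-3) + 4)) + 301 = (81 + (-2 + 4)) + 301 = (81 + 2) + 301 = 83 + 301 = 384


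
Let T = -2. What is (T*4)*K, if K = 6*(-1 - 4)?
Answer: 240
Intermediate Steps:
K = -30 (K = 6*(-5) = -30)
(T*4)*K = -2*4*(-30) = -8*(-30) = 240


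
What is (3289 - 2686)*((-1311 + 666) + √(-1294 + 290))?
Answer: -388935 + 1206*I*√251 ≈ -3.8894e+5 + 19107.0*I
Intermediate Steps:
(3289 - 2686)*((-1311 + 666) + √(-1294 + 290)) = 603*(-645 + √(-1004)) = 603*(-645 + 2*I*√251) = -388935 + 1206*I*√251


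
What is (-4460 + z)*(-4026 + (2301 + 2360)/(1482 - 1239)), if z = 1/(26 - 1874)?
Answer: 8024959860217/449064 ≈ 1.7870e+7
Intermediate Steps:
z = -1/1848 (z = 1/(-1848) = -1/1848 ≈ -0.00054113)
(-4460 + z)*(-4026 + (2301 + 2360)/(1482 - 1239)) = (-4460 - 1/1848)*(-4026 + (2301 + 2360)/(1482 - 1239)) = -8242081*(-4026 + 4661/243)/1848 = -8242081/1848*(-973657/243) = 8024959860217/449064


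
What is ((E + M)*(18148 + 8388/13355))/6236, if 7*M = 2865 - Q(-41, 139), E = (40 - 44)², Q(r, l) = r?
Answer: 182871883176/145743115 ≈ 1254.8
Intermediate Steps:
E = 16 (E = (-4)² = 16)
M = 2906/7 (M = (2865 - 1*(-41))/7 = (2865 + 41)/7 = (⅐)*2906 = 2906/7 ≈ 415.14)
((E + M)*(18148 + 8388/13355))/6236 = ((16 + 2906/7)*(18148 + 8388/13355))/6236 = (3018*(18148 + 8388*(1/13355))/7)*(1/6236) = (3018*(18148 + 8388/13355)/7)*(1/6236) = ((3018/7)*(242374928/13355))*(1/6236) = (731487532704/93485)*(1/6236) = 182871883176/145743115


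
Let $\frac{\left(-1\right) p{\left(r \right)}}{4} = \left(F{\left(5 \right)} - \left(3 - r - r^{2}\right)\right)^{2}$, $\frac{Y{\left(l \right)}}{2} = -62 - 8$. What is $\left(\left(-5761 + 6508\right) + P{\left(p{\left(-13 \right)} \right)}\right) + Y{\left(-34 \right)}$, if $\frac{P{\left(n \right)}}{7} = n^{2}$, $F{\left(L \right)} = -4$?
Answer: $55203053519$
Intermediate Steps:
$Y{\left(l \right)} = -140$ ($Y{\left(l \right)} = 2 \left(-62 - 8\right) = 2 \left(-70\right) = -140$)
$p{\left(r \right)} = - 4 \left(-7 + r + r^{2}\right)^{2}$ ($p{\left(r \right)} = - 4 \left(-4 - \left(3 - r - r^{2}\right)\right)^{2} = - 4 \left(-4 + \left(-3 + r + r^{2}\right)\right)^{2} = - 4 \left(-7 + r + r^{2}\right)^{2}$)
$P{\left(n \right)} = 7 n^{2}$
$\left(\left(-5761 + 6508\right) + P{\left(p{\left(-13 \right)} \right)}\right) + Y{\left(-34 \right)} = \left(\left(-5761 + 6508\right) + 7 \left(- 4 \left(-7 - 13 + \left(-13\right)^{2}\right)^{2}\right)^{2}\right) - 140 = \left(747 + 7 \left(- 4 \left(-7 - 13 + 169\right)^{2}\right)^{2}\right) - 140 = \left(747 + 7 \left(- 4 \cdot 149^{2}\right)^{2}\right) - 140 = \left(747 + 7 \left(\left(-4\right) 22201\right)^{2}\right) - 140 = \left(747 + 7 \left(-88804\right)^{2}\right) - 140 = \left(747 + 7 \cdot 7886150416\right) - 140 = \left(747 + 55203052912\right) - 140 = 55203053659 - 140 = 55203053519$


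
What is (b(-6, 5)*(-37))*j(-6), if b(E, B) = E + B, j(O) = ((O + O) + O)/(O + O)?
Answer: 111/2 ≈ 55.500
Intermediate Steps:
j(O) = 3/2 (j(O) = (2*O + O)/((2*O)) = (3*O)*(1/(2*O)) = 3/2)
b(E, B) = B + E
(b(-6, 5)*(-37))*j(-6) = ((5 - 6)*(-37))*(3/2) = -1*(-37)*(3/2) = 37*(3/2) = 111/2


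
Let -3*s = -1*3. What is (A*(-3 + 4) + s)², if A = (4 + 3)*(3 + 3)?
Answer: 1849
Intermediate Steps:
s = 1 (s = -(-1)*3/3 = -⅓*(-3) = 1)
A = 42 (A = 7*6 = 42)
(A*(-3 + 4) + s)² = (42*(-3 + 4) + 1)² = (42*1 + 1)² = (42 + 1)² = 43² = 1849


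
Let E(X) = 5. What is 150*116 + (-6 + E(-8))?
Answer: 17399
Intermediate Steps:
150*116 + (-6 + E(-8)) = 150*116 + (-6 + 5) = 17400 - 1 = 17399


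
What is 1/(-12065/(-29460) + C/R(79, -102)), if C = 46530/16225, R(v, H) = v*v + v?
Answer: 1373130600/562972729 ≈ 2.4391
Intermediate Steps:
R(v, H) = v + v**2 (R(v, H) = v**2 + v = v + v**2)
C = 846/295 (C = 46530*(1/16225) = 846/295 ≈ 2.8678)
1/(-12065/(-29460) + C/R(79, -102)) = 1/(-12065/(-29460) + 846/(295*((79*(1 + 79))))) = 1/(-12065*(-1/29460) + 846/(295*((79*80)))) = 1/(2413/5892 + (846/295)/6320) = 1/(2413/5892 + (846/295)*(1/6320)) = 1/(2413/5892 + 423/932200) = 1/(562972729/1373130600) = 1373130600/562972729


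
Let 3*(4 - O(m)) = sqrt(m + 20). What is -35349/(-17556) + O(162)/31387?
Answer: 369856429/183676724 - sqrt(182)/94161 ≈ 2.0135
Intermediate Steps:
O(m) = 4 - sqrt(20 + m)/3 (O(m) = 4 - sqrt(m + 20)/3 = 4 - sqrt(20 + m)/3)
-35349/(-17556) + O(162)/31387 = -35349/(-17556) + (4 - sqrt(20 + 162)/3)/31387 = -35349*(-1/17556) + (4 - sqrt(182)/3)*(1/31387) = 11783/5852 + (4/31387 - sqrt(182)/94161) = 369856429/183676724 - sqrt(182)/94161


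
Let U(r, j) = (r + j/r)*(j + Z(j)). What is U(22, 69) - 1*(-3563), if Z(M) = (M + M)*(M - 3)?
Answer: 5153267/22 ≈ 2.3424e+5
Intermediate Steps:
Z(M) = 2*M*(-3 + M) (Z(M) = (2*M)*(-3 + M) = 2*M*(-3 + M))
U(r, j) = (j + 2*j*(-3 + j))*(r + j/r) (U(r, j) = (r + j/r)*(j + 2*j*(-3 + j)) = (j + 2*j*(-3 + j))*(r + j/r))
U(22, 69) - 1*(-3563) = 69*(69 + 22²*(-5 + 2*69) + 2*69*(-3 + 69))/22 - 1*(-3563) = 69*(1/22)*(69 + 484*(-5 + 138) + 2*69*66) + 3563 = 69*(1/22)*(69 + 484*133 + 9108) + 3563 = 69*(1/22)*(69 + 64372 + 9108) + 3563 = 69*(1/22)*73549 + 3563 = 5074881/22 + 3563 = 5153267/22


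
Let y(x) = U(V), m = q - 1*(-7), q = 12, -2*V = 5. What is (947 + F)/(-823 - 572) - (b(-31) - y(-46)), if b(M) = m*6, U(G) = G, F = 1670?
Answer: -330269/2790 ≈ -118.38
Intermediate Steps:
V = -5/2 (V = -½*5 = -5/2 ≈ -2.5000)
m = 19 (m = 12 - 1*(-7) = 12 + 7 = 19)
b(M) = 114 (b(M) = 19*6 = 114)
y(x) = -5/2
(947 + F)/(-823 - 572) - (b(-31) - y(-46)) = (947 + 1670)/(-823 - 572) - (114 - 1*(-5/2)) = 2617/(-1395) - (114 + 5/2) = 2617*(-1/1395) - 1*233/2 = -2617/1395 - 233/2 = -330269/2790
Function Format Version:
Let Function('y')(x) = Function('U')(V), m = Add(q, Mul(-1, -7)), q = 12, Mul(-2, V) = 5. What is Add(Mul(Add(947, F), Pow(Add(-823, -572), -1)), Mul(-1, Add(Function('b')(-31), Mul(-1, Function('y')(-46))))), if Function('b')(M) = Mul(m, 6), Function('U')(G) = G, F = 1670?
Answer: Rational(-330269, 2790) ≈ -118.38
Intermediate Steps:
V = Rational(-5, 2) (V = Mul(Rational(-1, 2), 5) = Rational(-5, 2) ≈ -2.5000)
m = 19 (m = Add(12, Mul(-1, -7)) = Add(12, 7) = 19)
Function('b')(M) = 114 (Function('b')(M) = Mul(19, 6) = 114)
Function('y')(x) = Rational(-5, 2)
Add(Mul(Add(947, F), Pow(Add(-823, -572), -1)), Mul(-1, Add(Function('b')(-31), Mul(-1, Function('y')(-46))))) = Add(Mul(Add(947, 1670), Pow(Add(-823, -572), -1)), Mul(-1, Add(114, Mul(-1, Rational(-5, 2))))) = Add(Mul(2617, Pow(-1395, -1)), Mul(-1, Add(114, Rational(5, 2)))) = Add(Mul(2617, Rational(-1, 1395)), Mul(-1, Rational(233, 2))) = Add(Rational(-2617, 1395), Rational(-233, 2)) = Rational(-330269, 2790)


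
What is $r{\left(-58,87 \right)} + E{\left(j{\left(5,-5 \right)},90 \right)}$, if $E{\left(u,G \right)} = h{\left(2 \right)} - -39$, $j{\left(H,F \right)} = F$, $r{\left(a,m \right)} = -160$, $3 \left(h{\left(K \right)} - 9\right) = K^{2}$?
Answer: $- \frac{332}{3} \approx -110.67$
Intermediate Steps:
$h{\left(K \right)} = 9 + \frac{K^{2}}{3}$
$E{\left(u,G \right)} = \frac{148}{3}$ ($E{\left(u,G \right)} = \left(9 + \frac{2^{2}}{3}\right) - -39 = \left(9 + \frac{1}{3} \cdot 4\right) + 39 = \left(9 + \frac{4}{3}\right) + 39 = \frac{31}{3} + 39 = \frac{148}{3}$)
$r{\left(-58,87 \right)} + E{\left(j{\left(5,-5 \right)},90 \right)} = -160 + \frac{148}{3} = - \frac{332}{3}$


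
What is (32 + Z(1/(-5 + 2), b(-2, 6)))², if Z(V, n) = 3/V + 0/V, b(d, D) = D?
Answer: 529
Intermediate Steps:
Z(V, n) = 3/V (Z(V, n) = 3/V + 0 = 3/V)
(32 + Z(1/(-5 + 2), b(-2, 6)))² = (32 + 3/(1/(-5 + 2)))² = (32 + 3/(1/(-3)))² = (32 + 3/(-⅓))² = (32 + 3*(-3))² = (32 - 9)² = 23² = 529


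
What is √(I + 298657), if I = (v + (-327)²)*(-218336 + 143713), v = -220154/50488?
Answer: 3*I*√141236870313062251/12622 ≈ 89324.0*I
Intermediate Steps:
v = -110077/25244 (v = -220154*1/50488 = -110077/25244 ≈ -4.3605)
I = -201422819414177/25244 (I = (-110077/25244 + (-327)²)*(-218336 + 143713) = (-110077/25244 + 106929)*(-74623) = (2699205599/25244)*(-74623) = -201422819414177/25244 ≈ -7.9790e+9)
√(I + 298657) = √(-201422819414177/25244 + 298657) = √(-201415280116869/25244) = 3*I*√141236870313062251/12622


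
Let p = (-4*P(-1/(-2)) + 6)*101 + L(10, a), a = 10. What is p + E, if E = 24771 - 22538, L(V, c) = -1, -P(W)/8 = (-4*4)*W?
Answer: -23018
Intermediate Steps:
P(W) = 128*W (P(W) = -8*(-4*4)*W = -(-128)*W = 128*W)
E = 2233
p = -25251 (p = (-512*(-1/(-2)) + 6)*101 - 1 = (-512*(-1*(-½)) + 6)*101 - 1 = (-512/2 + 6)*101 - 1 = (-4*64 + 6)*101 - 1 = (-256 + 6)*101 - 1 = -250*101 - 1 = -25250 - 1 = -25251)
p + E = -25251 + 2233 = -23018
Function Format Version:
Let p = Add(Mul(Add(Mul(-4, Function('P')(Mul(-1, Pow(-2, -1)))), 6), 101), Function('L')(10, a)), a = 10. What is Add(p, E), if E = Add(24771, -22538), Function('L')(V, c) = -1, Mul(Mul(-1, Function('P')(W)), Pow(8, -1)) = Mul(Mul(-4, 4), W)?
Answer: -23018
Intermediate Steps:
Function('P')(W) = Mul(128, W) (Function('P')(W) = Mul(-8, Mul(Mul(-4, 4), W)) = Mul(-8, Mul(-16, W)) = Mul(128, W))
E = 2233
p = -25251 (p = Add(Mul(Add(Mul(-4, Mul(128, Mul(-1, Pow(-2, -1)))), 6), 101), -1) = Add(Mul(Add(Mul(-4, Mul(128, Mul(-1, Rational(-1, 2)))), 6), 101), -1) = Add(Mul(Add(Mul(-4, Mul(128, Rational(1, 2))), 6), 101), -1) = Add(Mul(Add(Mul(-4, 64), 6), 101), -1) = Add(Mul(Add(-256, 6), 101), -1) = Add(Mul(-250, 101), -1) = Add(-25250, -1) = -25251)
Add(p, E) = Add(-25251, 2233) = -23018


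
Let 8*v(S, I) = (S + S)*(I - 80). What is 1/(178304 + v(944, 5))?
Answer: 1/160604 ≈ 6.2265e-6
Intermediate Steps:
v(S, I) = S*(-80 + I)/4 (v(S, I) = ((S + S)*(I - 80))/8 = ((2*S)*(-80 + I))/8 = (2*S*(-80 + I))/8 = S*(-80 + I)/4)
1/(178304 + v(944, 5)) = 1/(178304 + (¼)*944*(-80 + 5)) = 1/(178304 + (¼)*944*(-75)) = 1/(178304 - 17700) = 1/160604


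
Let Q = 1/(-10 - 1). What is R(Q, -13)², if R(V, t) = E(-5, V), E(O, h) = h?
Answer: 1/121 ≈ 0.0082645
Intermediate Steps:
Q = -1/11 (Q = 1/(-11) = -1/11 ≈ -0.090909)
R(V, t) = V
R(Q, -13)² = (-1/11)² = 1/121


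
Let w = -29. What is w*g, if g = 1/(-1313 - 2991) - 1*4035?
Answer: 503632589/4304 ≈ 1.1702e+5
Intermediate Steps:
g = -17366641/4304 (g = 1/(-4304) - 4035 = -1/4304 - 4035 = -17366641/4304 ≈ -4035.0)
w*g = -29*(-17366641/4304) = 503632589/4304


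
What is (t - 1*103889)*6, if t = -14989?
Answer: -713268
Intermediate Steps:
(t - 1*103889)*6 = (-14989 - 1*103889)*6 = (-14989 - 103889)*6 = -118878*6 = -713268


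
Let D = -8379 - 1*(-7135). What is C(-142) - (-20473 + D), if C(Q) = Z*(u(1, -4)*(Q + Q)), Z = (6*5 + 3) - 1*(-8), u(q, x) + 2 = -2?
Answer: 68293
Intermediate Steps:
u(q, x) = -4 (u(q, x) = -2 - 2 = -4)
D = -1244 (D = -8379 + 7135 = -1244)
Z = 41 (Z = (30 + 3) + 8 = 33 + 8 = 41)
C(Q) = -328*Q (C(Q) = 41*(-4*(Q + Q)) = 41*(-8*Q) = -328*Q)
C(-142) - (-20473 + D) = -328*(-142) - (-20473 - 1244) = 46576 - 1*(-21717) = 46576 + 21717 = 68293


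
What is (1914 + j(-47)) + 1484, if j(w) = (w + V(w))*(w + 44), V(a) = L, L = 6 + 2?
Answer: 3515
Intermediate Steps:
L = 8
V(a) = 8
j(w) = (8 + w)*(44 + w) (j(w) = (w + 8)*(w + 44) = (8 + w)*(44 + w))
(1914 + j(-47)) + 1484 = (1914 + (352 + (-47)**2 + 52*(-47))) + 1484 = (1914 + (352 + 2209 - 2444)) + 1484 = (1914 + 117) + 1484 = 2031 + 1484 = 3515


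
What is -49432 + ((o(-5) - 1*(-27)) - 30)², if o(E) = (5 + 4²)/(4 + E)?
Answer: -48856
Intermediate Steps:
o(E) = 21/(4 + E) (o(E) = (5 + 16)/(4 + E) = 21/(4 + E))
-49432 + ((o(-5) - 1*(-27)) - 30)² = -49432 + ((21/(4 - 5) - 1*(-27)) - 30)² = -49432 + ((21/(-1) + 27) - 30)² = -49432 + ((21*(-1) + 27) - 30)² = -49432 + ((-21 + 27) - 30)² = -49432 + (6 - 30)² = -49432 + (-24)² = -49432 + 576 = -48856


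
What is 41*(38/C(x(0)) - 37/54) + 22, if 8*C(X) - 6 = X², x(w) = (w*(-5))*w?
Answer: 111847/54 ≈ 2071.2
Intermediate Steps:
x(w) = -5*w² (x(w) = (-5*w)*w = -5*w²)
C(X) = ¾ + X²/8
41*(38/C(x(0)) - 37/54) + 22 = 41*(38/(¾ + (-5*0²)²/8) - 37/54) + 22 = 41*(38/(¾ + (-5*0)²/8) - 37*1/54) + 22 = 41*(38/(¾ + (⅛)*0²) - 37/54) + 22 = 41*(38/(¾ + (⅛)*0) - 37/54) + 22 = 41*(38/(¾ + 0) - 37/54) + 22 = 41*(38/(¾) - 37/54) + 22 = 41*(38*(4/3) - 37/54) + 22 = 41*(152/3 - 37/54) + 22 = 41*(2699/54) + 22 = 110659/54 + 22 = 111847/54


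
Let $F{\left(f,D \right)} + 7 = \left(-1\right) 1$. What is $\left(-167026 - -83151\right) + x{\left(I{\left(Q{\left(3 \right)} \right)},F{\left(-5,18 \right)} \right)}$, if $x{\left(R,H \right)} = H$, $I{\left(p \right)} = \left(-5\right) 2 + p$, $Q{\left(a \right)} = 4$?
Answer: $-83883$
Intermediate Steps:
$F{\left(f,D \right)} = -8$ ($F{\left(f,D \right)} = -7 - 1 = -8$)
$I{\left(p \right)} = -10 + p$
$\left(-167026 - -83151\right) + x{\left(I{\left(Q{\left(3 \right)} \right)},F{\left(-5,18 \right)} \right)} = \left(-167026 - -83151\right) - 8 = \left(-167026 + 83151\right) - 8 = -83875 - 8 = -83883$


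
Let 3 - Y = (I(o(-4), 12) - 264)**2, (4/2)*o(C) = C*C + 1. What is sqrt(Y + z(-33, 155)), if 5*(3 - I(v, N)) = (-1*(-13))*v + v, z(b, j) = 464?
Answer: I*sqrt(2016101)/5 ≈ 283.98*I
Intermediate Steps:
o(C) = 1/2 + C**2/2 (o(C) = (C*C + 1)/2 = (C**2 + 1)/2 = (1 + C**2)/2 = 1/2 + C**2/2)
I(v, N) = 3 - 14*v/5 (I(v, N) = 3 - ((-1*(-13))*v + v)/5 = 3 - (13*v + v)/5 = 3 - 14*v/5)
Y = -2027701/25 (Y = 3 - ((3 - 14*(1/2 + (1/2)*(-4)**2)/5) - 264)**2 = 3 - ((3 - 14*(1/2 + (1/2)*16)/5) - 264)**2 = 3 - ((3 - 14*(1/2 + 8)/5) - 264)**2 = 3 - ((3 - 14/5*17/2) - 264)**2 = 3 - ((3 - 119/5) - 264)**2 = 3 - (-104/5 - 264)**2 = 3 - (-1424/5)**2 = 3 - 1*2027776/25 = 3 - 2027776/25 = -2027701/25 ≈ -81108.)
sqrt(Y + z(-33, 155)) = sqrt(-2027701/25 + 464) = sqrt(-2016101/25) = I*sqrt(2016101)/5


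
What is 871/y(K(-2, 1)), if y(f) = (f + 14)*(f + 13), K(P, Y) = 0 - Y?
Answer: 67/12 ≈ 5.5833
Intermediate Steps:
K(P, Y) = -Y
y(f) = (13 + f)*(14 + f) (y(f) = (14 + f)*(13 + f) = (13 + f)*(14 + f))
871/y(K(-2, 1)) = 871/(182 + (-1*1)**2 + 27*(-1*1)) = 871/(182 + (-1)**2 + 27*(-1)) = 871/(182 + 1 - 27) = 871/156 = 871*(1/156) = 67/12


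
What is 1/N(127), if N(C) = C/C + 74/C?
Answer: 127/201 ≈ 0.63184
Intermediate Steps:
N(C) = 1 + 74/C
1/N(127) = 1/((74 + 127)/127) = 1/((1/127)*201) = 1/(201/127) = 127/201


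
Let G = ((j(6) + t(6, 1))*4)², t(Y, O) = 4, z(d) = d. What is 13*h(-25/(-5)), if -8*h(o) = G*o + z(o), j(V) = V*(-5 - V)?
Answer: -3997825/8 ≈ -4.9973e+5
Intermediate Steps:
G = 61504 (G = ((-1*6*(5 + 6) + 4)*4)² = ((-1*6*11 + 4)*4)² = ((-66 + 4)*4)² = (-62*4)² = (-248)² = 61504)
h(o) = -61505*o/8 (h(o) = -(61504*o + o)/8 = -61505*o/8)
13*h(-25/(-5)) = 13*(-(-1537625)/(8*(-5))) = 13*(-(-1537625)*(-1)/(8*5)) = 13*(-61505/8*5) = 13*(-307525/8) = -3997825/8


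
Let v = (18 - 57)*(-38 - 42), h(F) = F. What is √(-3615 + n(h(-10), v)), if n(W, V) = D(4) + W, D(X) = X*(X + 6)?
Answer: I*√3585 ≈ 59.875*I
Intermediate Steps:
D(X) = X*(6 + X)
v = 3120 (v = -39*(-80) = 3120)
n(W, V) = 40 + W (n(W, V) = 4*(6 + 4) + W = 4*10 + W = 40 + W)
√(-3615 + n(h(-10), v)) = √(-3615 + (40 - 10)) = √(-3615 + 30) = √(-3585) = I*√3585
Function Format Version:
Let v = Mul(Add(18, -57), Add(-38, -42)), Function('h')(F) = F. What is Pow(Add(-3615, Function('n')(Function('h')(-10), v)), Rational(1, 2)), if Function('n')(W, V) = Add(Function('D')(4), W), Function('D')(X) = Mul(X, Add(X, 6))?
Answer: Mul(I, Pow(3585, Rational(1, 2))) ≈ Mul(59.875, I)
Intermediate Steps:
Function('D')(X) = Mul(X, Add(6, X))
v = 3120 (v = Mul(-39, -80) = 3120)
Function('n')(W, V) = Add(40, W) (Function('n')(W, V) = Add(Mul(4, Add(6, 4)), W) = Add(Mul(4, 10), W) = Add(40, W))
Pow(Add(-3615, Function('n')(Function('h')(-10), v)), Rational(1, 2)) = Pow(Add(-3615, Add(40, -10)), Rational(1, 2)) = Pow(Add(-3615, 30), Rational(1, 2)) = Pow(-3585, Rational(1, 2)) = Mul(I, Pow(3585, Rational(1, 2)))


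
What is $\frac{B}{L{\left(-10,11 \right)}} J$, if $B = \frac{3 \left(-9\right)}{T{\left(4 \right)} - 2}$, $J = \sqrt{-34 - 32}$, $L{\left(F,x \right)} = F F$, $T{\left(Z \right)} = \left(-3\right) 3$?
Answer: $\frac{27 i \sqrt{66}}{1100} \approx 0.19941 i$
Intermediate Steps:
$T{\left(Z \right)} = -9$
$L{\left(F,x \right)} = F^{2}$
$J = i \sqrt{66}$ ($J = \sqrt{-66} = i \sqrt{66} \approx 8.124 i$)
$B = \frac{27}{11}$ ($B = \frac{3 \left(-9\right)}{-9 - 2} = - \frac{27}{-11} = \left(-27\right) \left(- \frac{1}{11}\right) = \frac{27}{11} \approx 2.4545$)
$\frac{B}{L{\left(-10,11 \right)}} J = \frac{27}{11 \left(-10\right)^{2}} i \sqrt{66} = \frac{27}{11 \cdot 100} i \sqrt{66} = \frac{27}{11} \cdot \frac{1}{100} i \sqrt{66} = \frac{27 i \sqrt{66}}{1100}$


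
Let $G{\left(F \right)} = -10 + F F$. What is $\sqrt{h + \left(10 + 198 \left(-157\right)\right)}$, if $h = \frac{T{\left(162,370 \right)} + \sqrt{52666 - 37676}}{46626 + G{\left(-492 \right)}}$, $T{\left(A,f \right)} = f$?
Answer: $\frac{\sqrt{-647438463602700 + 72170 \sqrt{14990}}}{144340} \approx 176.28 i$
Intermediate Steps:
$G{\left(F \right)} = -10 + F^{2}$
$h = \frac{37}{28868} + \frac{\sqrt{14990}}{288680}$ ($h = \frac{370 + \sqrt{52666 - 37676}}{46626 - \left(10 - \left(-492\right)^{2}\right)} = \frac{370 + \sqrt{14990}}{46626 + \left(-10 + 242064\right)} = \frac{370 + \sqrt{14990}}{46626 + 242054} = \frac{370 + \sqrt{14990}}{288680} = \left(370 + \sqrt{14990}\right) \frac{1}{288680} = \frac{37}{28868} + \frac{\sqrt{14990}}{288680} \approx 0.0017058$)
$\sqrt{h + \left(10 + 198 \left(-157\right)\right)} = \sqrt{\left(\frac{37}{28868} + \frac{\sqrt{14990}}{288680}\right) + \left(10 + 198 \left(-157\right)\right)} = \sqrt{\left(\frac{37}{28868} + \frac{\sqrt{14990}}{288680}\right) + \left(10 - 31086\right)} = \sqrt{\left(\frac{37}{28868} + \frac{\sqrt{14990}}{288680}\right) - 31076} = \sqrt{- \frac{897101931}{28868} + \frac{\sqrt{14990}}{288680}}$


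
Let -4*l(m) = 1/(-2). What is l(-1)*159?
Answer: 159/8 ≈ 19.875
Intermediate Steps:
l(m) = ⅛ (l(m) = -¼/(-2) = -¼*(-½) = ⅛)
l(-1)*159 = (⅛)*159 = 159/8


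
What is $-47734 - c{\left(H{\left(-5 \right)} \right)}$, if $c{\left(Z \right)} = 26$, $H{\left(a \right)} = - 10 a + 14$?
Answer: $-47760$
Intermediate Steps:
$H{\left(a \right)} = 14 - 10 a$
$-47734 - c{\left(H{\left(-5 \right)} \right)} = -47734 - 26 = -47760$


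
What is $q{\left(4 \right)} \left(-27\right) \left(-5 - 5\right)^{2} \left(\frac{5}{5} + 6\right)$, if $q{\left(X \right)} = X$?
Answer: $-75600$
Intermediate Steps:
$q{\left(4 \right)} \left(-27\right) \left(-5 - 5\right)^{2} \left(\frac{5}{5} + 6\right) = 4 \left(-27\right) \left(-5 - 5\right)^{2} \left(\frac{5}{5} + 6\right) = - 108 \left(-10\right)^{2} \left(5 \cdot \frac{1}{5} + 6\right) = - 108 \cdot 100 \left(1 + 6\right) = - 108 \cdot 100 \cdot 7 = \left(-108\right) 700 = -75600$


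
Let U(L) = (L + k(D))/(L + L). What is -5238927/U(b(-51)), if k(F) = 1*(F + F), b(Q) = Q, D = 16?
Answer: -28124766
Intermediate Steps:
k(F) = 2*F (k(F) = 1*(2*F) = 2*F)
U(L) = (32 + L)/(2*L) (U(L) = (L + 2*16)/(L + L) = (L + 32)/((2*L)) = (32 + L)*(1/(2*L)) = (32 + L)/(2*L))
-5238927/U(b(-51)) = -5238927*(-102/(32 - 51)) = -5238927/((½)*(-1/51)*(-19)) = -5238927/19/102 = -5238927*102/19 = -28124766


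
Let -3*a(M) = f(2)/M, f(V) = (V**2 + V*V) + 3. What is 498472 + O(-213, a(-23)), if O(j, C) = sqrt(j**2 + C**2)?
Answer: 498472 + sqrt(216001930)/69 ≈ 4.9869e+5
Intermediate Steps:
f(V) = 3 + 2*V**2 (f(V) = (V**2 + V**2) + 3 = 2*V**2 + 3 = 3 + 2*V**2)
a(M) = -11/(3*M) (a(M) = -(3 + 2*2**2)/(3*M) = -(3 + 2*4)/(3*M) = -(3 + 8)/(3*M) = -11/(3*M))
O(j, C) = sqrt(C**2 + j**2)
498472 + O(-213, a(-23)) = 498472 + sqrt((-11/3/(-23))**2 + (-213)**2) = 498472 + sqrt((-11/3*(-1/23))**2 + 45369) = 498472 + sqrt((11/69)**2 + 45369) = 498472 + sqrt(121/4761 + 45369) = 498472 + sqrt(216001930/4761) = 498472 + sqrt(216001930)/69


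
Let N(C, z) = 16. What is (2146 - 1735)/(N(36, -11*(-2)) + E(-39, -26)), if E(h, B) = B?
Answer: -411/10 ≈ -41.100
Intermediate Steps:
(2146 - 1735)/(N(36, -11*(-2)) + E(-39, -26)) = (2146 - 1735)/(16 - 26) = 411/(-10) = 411*(-1/10) = -411/10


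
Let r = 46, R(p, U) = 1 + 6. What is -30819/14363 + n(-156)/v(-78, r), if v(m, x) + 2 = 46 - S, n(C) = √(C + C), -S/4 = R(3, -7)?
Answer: -30819/14363 + I*√78/36 ≈ -2.1457 + 0.24533*I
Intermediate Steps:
R(p, U) = 7
S = -28 (S = -4*7 = -28)
n(C) = √2*√C (n(C) = √(2*C) = √2*√C)
v(m, x) = 72 (v(m, x) = -2 + (46 - 1*(-28)) = -2 + (46 + 28) = -2 + 74 = 72)
-30819/14363 + n(-156)/v(-78, r) = -30819/14363 + (√2*√(-156))/72 = -30819*1/14363 + (√2*(2*I*√39))*(1/72) = -30819/14363 + (2*I*√78)*(1/72) = -30819/14363 + I*√78/36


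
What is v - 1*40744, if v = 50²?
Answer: -38244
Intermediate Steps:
v = 2500
v - 1*40744 = 2500 - 1*40744 = 2500 - 40744 = -38244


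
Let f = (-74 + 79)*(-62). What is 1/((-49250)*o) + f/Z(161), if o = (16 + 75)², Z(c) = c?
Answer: -18061452523/9380302750 ≈ -1.9255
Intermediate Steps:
f = -310 (f = 5*(-62) = -310)
o = 8281 (o = 91² = 8281)
1/((-49250)*o) + f/Z(161) = 1/(-49250*8281) - 310/161 = -1/49250*1/8281 - 310*1/161 = -1/407839250 - 310/161 = -18061452523/9380302750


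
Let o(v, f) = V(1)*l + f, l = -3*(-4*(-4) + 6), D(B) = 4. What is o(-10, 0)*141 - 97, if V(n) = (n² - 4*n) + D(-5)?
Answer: -9403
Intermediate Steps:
V(n) = 4 + n² - 4*n (V(n) = (n² - 4*n) + 4 = 4 + n² - 4*n)
l = -66 (l = -3*(16 + 6) = -3*22 = -66)
o(v, f) = -66 + f (o(v, f) = (4 + 1² - 4*1)*(-66) + f = (4 + 1 - 4)*(-66) + f = 1*(-66) + f = -66 + f)
o(-10, 0)*141 - 97 = (-66 + 0)*141 - 97 = -66*141 - 97 = -9306 - 97 = -9403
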